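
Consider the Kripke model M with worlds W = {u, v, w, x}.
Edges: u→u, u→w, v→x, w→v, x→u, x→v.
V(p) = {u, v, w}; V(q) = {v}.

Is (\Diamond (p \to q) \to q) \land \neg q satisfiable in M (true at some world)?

Let φ = (\Diamond (p \to q) \to q) \land \neg q. Evaluate φ at each world:
  u (successors {u, w}): φ is true.
  v (successors {x}): φ is false.
  w (successors {v}): φ is false.
  x (successors {u, v}): φ is false.
Detail at u (witness):
  At u: \Diamond (p \to q) \to q is true, \neg q is true, so (\Diamond (p \to q) \to q) \land \neg q is true.
    At u: \Diamond (p \to q) is false, q is false, so \Diamond (p \to q) \to q is true.
      At u: \Diamond (p \to q) requires p \to q at some successor in {u, w}.
        At u: p \to q is false.
        At w: p \to q is false.
      So \Diamond (p \to q) is false at u.

Yes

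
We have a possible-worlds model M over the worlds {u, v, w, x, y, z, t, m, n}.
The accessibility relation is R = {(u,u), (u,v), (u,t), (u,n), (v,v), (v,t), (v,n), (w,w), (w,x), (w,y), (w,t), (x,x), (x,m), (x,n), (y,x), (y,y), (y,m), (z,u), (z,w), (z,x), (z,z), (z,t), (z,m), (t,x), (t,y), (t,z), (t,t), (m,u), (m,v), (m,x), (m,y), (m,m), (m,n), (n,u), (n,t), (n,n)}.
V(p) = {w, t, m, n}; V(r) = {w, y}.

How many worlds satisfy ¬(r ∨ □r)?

Recall that □ψ holds at a world iff ψ holds at every accessible world, and ◇ψ holds iff ψ holds at some accessible world.
Let φ = ¬(r ∨ □r). Evaluate φ at each world:
  u (successors {u, v, t, n}): φ is true.
  v (successors {v, t, n}): φ is true.
  w (successors {w, x, y, t}): φ is false.
  x (successors {x, m, n}): φ is true.
  y (successors {x, y, m}): φ is false.
  z (successors {u, w, x, z, t, m}): φ is true.
  t (successors {x, y, z, t}): φ is true.
  m (successors {u, v, x, y, m, n}): φ is true.
  n (successors {u, t, n}): φ is true.
For instance, at t:
  At t: r ∨ □r is false, so ¬(r ∨ □r) is true.
    At t: r is false, □r is false, so r ∨ □r is false.
      At t: □r requires r at every successor {x, y, z, t}.
        r fails at x, so □r is false at t.
Satisfying worlds: {u, v, x, z, t, m, n}

7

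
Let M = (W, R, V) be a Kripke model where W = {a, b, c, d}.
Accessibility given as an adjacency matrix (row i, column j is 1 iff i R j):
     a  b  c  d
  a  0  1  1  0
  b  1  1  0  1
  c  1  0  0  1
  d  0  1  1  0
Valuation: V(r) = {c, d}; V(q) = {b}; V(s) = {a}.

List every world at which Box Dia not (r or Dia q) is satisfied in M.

none

Let φ = Box Dia not (r or Dia q). Evaluate φ at each world:
  a (successors {b, c}): φ is false.
  b (successors {a, b, d}): φ is false.
  c (successors {a, d}): φ is false.
  d (successors {b, c}): φ is false.
For instance, at b:
  At b: Box Dia not (r or Dia q) requires Dia not (r or Dia q) at every successor {a, b, d}.
    Dia not (r or Dia q) fails at a, so Box Dia not (r or Dia q) is false at b.
      At a: Dia not (r or Dia q) requires not (r or Dia q) at some successor in {b, c}.
        At b: not (r or Dia q) is false.
        At c: not (r or Dia q) is false.
      So Dia not (r or Dia q) is false at a.
Satisfying worlds: none.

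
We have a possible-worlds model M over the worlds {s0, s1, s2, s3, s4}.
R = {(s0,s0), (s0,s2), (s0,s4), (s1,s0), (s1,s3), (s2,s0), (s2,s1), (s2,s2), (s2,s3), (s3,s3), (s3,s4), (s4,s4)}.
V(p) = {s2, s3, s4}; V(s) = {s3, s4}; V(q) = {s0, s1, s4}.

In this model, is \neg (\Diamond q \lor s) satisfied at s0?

Recall that \Diamond ψ holds at a world iff ψ holds at some accessible world.
At s0: \Diamond q \lor s is true, so \neg (\Diamond q \lor s) is false.
  At s0: \Diamond q is true, s is false, so \Diamond q \lor s is true.
    At s0: \Diamond q requires q at some successor in {s0, s2, s4}.
      q holds at s0, so \Diamond q is true at s0.

No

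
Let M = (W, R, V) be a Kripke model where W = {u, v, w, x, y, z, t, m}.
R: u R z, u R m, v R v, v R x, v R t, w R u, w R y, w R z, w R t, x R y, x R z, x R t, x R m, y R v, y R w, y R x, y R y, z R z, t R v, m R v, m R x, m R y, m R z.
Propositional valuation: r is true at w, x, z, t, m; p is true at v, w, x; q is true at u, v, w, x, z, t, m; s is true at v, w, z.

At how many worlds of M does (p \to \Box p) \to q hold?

Let φ = (p \to \Box p) \to q. Evaluate φ at each world:
  u (successors {z, m}): φ is true.
  v (successors {v, x, t}): φ is true.
  w (successors {u, y, z, t}): φ is true.
  x (successors {y, z, t, m}): φ is true.
  y (successors {v, w, x, y}): φ is false.
  z (successors {z}): φ is true.
  t (successors {v}): φ is true.
  m (successors {v, x, y, z}): φ is true.
For instance, at w:
  At w: p \to \Box p is false, q is true, so (p \to \Box p) \to q is true.
    At w: p is true, \Box p is false, so p \to \Box p is false.
      At w: \Box p requires p at every successor {u, y, z, t}.
        p fails at u, so \Box p is false at w.
Satisfying worlds: {u, v, w, x, z, t, m}

7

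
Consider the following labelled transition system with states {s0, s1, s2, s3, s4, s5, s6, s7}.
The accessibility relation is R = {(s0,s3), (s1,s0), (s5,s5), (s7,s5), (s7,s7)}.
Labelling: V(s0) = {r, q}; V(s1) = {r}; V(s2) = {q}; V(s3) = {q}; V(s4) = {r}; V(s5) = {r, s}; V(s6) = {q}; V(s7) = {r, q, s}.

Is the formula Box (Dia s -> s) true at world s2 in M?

Yes

At s2: no accessible worlds, so Box (Dia s -> s) holds vacuously.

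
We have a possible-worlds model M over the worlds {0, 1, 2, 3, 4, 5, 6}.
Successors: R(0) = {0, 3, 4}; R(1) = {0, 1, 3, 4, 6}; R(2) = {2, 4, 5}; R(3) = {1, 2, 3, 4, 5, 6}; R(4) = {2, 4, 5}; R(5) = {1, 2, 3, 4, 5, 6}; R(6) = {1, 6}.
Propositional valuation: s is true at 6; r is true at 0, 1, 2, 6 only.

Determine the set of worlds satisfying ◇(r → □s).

0, 1, 2, 3, 4, 5

Let φ = ◇(r → □s). Evaluate φ at each world:
  0 (successors {0, 3, 4}): φ is true.
  1 (successors {0, 1, 3, 4, 6}): φ is true.
  2 (successors {2, 4, 5}): φ is true.
  3 (successors {1, 2, 3, 4, 5, 6}): φ is true.
  4 (successors {2, 4, 5}): φ is true.
  5 (successors {1, 2, 3, 4, 5, 6}): φ is true.
  6 (successors {1, 6}): φ is false.
For instance, at 5:
  At 5: ◇(r → □s) requires r → □s at some successor in {1, 2, 3, 4, 5, 6}.
    r → □s holds at 3, so ◇(r → □s) is true at 5.
      At 3: r is false, □s is false, so r → □s is true.
Satisfying worlds: {0, 1, 2, 3, 4, 5}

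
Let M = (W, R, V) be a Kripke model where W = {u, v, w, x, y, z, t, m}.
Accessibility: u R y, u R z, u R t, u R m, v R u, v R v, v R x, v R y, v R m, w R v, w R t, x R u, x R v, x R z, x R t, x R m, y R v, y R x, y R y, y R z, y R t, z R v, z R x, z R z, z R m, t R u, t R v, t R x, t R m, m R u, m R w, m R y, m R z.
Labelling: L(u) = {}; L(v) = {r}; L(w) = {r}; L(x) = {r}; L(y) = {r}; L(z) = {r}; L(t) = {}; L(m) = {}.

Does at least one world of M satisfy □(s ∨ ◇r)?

Let φ = □(s ∨ ◇r). Evaluate φ at each world:
  u (successors {y, z, t, m}): φ is true.
  v (successors {u, v, x, y, m}): φ is true.
  w (successors {v, t}): φ is true.
  x (successors {u, v, z, t, m}): φ is true.
  y (successors {v, x, y, z, t}): φ is true.
  z (successors {v, x, z, m}): φ is true.
  t (successors {u, v, x, m}): φ is true.
  m (successors {u, w, y, z}): φ is true.
Detail at u (witness):
  At u: □(s ∨ ◇r) requires s ∨ ◇r at every successor {y, z, t, m}.
    At y: s ∨ ◇r is true.
    At z: s ∨ ◇r is true.
    At t: s ∨ ◇r is true.
    At m: s ∨ ◇r is true.
  So □(s ∨ ◇r) is true at u.

Yes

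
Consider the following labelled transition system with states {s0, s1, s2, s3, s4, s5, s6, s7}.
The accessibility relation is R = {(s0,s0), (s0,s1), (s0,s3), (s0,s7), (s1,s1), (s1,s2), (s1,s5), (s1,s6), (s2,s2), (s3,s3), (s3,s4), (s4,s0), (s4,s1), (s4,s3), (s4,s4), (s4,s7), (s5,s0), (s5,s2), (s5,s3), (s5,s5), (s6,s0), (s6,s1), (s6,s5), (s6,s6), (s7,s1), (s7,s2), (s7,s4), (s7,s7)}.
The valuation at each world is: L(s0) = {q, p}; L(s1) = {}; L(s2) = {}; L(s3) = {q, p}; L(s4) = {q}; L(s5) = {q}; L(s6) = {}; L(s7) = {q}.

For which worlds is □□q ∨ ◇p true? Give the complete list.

Let φ = □□q ∨ ◇p. Evaluate φ at each world:
  s0 (successors {s0, s1, s3, s7}): φ is true.
  s1 (successors {s1, s2, s5, s6}): φ is false.
  s2 (successors {s2}): φ is false.
  s3 (successors {s3, s4}): φ is true.
  s4 (successors {s0, s1, s3, s4, s7}): φ is true.
  s5 (successors {s0, s2, s3, s5}): φ is true.
  s6 (successors {s0, s1, s5, s6}): φ is true.
  s7 (successors {s1, s2, s4, s7}): φ is false.
For instance, at s0:
  At s0: □□q is false, ◇p is true, so □□q ∨ ◇p is true.
    At s0: □□q requires □q at every successor {s0, s1, s3, s7}.
      □q fails at s0, so □□q is false at s0.
    At s0: ◇p requires p at some successor in {s0, s1, s3, s7}.
      p holds at s0, so ◇p is true at s0.
Satisfying worlds: {s0, s3, s4, s5, s6}

s0, s3, s4, s5, s6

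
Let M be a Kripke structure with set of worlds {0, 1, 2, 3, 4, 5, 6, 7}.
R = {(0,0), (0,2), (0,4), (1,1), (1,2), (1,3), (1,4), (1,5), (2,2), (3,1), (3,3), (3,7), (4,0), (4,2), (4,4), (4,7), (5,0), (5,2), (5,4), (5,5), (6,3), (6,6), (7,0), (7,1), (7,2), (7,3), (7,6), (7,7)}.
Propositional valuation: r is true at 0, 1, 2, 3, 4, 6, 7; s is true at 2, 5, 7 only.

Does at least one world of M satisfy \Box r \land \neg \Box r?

No

Let φ = \Box r \land \neg \Box r. Evaluate φ at each world:
  0 (successors {0, 2, 4}): φ is false.
  1 (successors {1, 2, 3, 4, 5}): φ is false.
  2 (successors {2}): φ is false.
  3 (successors {1, 3, 7}): φ is false.
  4 (successors {0, 2, 4, 7}): φ is false.
  5 (successors {0, 2, 4, 5}): φ is false.
  6 (successors {3, 6}): φ is false.
  7 (successors {0, 1, 2, 3, 6, 7}): φ is false.
For instance, at 5:
  At 5: \Box r is false, \neg \Box r is true, so \Box r \land \neg \Box r is false.
    At 5: \Box r requires r at every successor {0, 2, 4, 5}.
      r fails at 5, so \Box r is false at 5.
    At 5: \Box r is false, so \neg \Box r is true.
      At 5: \Box r requires r at every successor {0, 2, 4, 5}.
        r fails at 5, so \Box r is false at 5.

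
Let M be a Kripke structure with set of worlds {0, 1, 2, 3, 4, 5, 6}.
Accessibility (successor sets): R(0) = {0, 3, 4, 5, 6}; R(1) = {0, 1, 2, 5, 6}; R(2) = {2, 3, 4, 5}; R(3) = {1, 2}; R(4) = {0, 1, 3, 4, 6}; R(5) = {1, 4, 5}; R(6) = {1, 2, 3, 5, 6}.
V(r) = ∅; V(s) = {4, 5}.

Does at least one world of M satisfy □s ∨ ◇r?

No

Let φ = □s ∨ ◇r. Evaluate φ at each world:
  0 (successors {0, 3, 4, 5, 6}): φ is false.
  1 (successors {0, 1, 2, 5, 6}): φ is false.
  2 (successors {2, 3, 4, 5}): φ is false.
  3 (successors {1, 2}): φ is false.
  4 (successors {0, 1, 3, 4, 6}): φ is false.
  5 (successors {1, 4, 5}): φ is false.
  6 (successors {1, 2, 3, 5, 6}): φ is false.
For instance, at 6:
  At 6: □s is false, ◇r is false, so □s ∨ ◇r is false.
    At 6: □s requires s at every successor {1, 2, 3, 5, 6}.
      s fails at 1, so □s is false at 6.
    At 6: ◇r requires r at some successor in {1, 2, 3, 5, 6}.
      At 1: r is false.
      At 2: r is false.
      At 3: r is false.
      At 5: r is false.
      At 6: r is false.
    So ◇r is false at 6.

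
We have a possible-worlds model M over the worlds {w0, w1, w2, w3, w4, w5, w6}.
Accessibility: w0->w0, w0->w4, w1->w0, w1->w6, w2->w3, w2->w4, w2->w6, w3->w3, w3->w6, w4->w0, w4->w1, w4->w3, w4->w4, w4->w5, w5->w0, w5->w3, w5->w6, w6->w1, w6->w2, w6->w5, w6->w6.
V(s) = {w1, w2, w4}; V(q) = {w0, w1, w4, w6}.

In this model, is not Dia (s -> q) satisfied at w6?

No

Recall that Dia ψ holds at a world iff ψ holds at some accessible world.
At w6: Dia (s -> q) is true, so not Dia (s -> q) is false.
  At w6: Dia (s -> q) requires s -> q at some successor in {w1, w2, w5, w6}.
    s -> q holds at w1, so Dia (s -> q) is true at w6.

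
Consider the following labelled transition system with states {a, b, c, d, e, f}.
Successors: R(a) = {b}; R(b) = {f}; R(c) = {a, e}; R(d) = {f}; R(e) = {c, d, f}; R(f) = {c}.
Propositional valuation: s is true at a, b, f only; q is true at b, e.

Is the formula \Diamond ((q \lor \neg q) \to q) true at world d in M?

No

At d: \Diamond ((q \lor \neg q) \to q) requires (q \lor \neg q) \to q at some successor in {f}.
  At f: (q \lor \neg q) \to q is false.
So \Diamond ((q \lor \neg q) \to q) is false at d.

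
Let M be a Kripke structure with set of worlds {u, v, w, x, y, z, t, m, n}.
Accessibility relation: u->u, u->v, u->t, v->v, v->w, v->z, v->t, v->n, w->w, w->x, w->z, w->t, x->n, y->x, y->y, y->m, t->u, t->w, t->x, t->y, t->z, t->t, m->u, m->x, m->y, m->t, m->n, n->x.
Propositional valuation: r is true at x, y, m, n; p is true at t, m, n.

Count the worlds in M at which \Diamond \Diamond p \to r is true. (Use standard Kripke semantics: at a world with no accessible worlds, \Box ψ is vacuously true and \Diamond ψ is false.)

5

Let φ = \Diamond \Diamond p \to r. Evaluate φ at each world:
  u (successors {u, v, t}): φ is false.
  v (successors {v, w, z, t, n}): φ is false.
  w (successors {w, x, z, t}): φ is false.
  x (successors {n}): φ is true.
  y (successors {x, y, m}): φ is true.
  z (successors ∅): φ is true.
  t (successors {u, w, x, y, z, t}): φ is false.
  m (successors {u, x, y, t, n}): φ is true.
  n (successors {x}): φ is true.
For instance, at v:
  At v: \Diamond \Diamond p is true, r is false, so \Diamond \Diamond p \to r is false.
    At v: \Diamond \Diamond p requires \Diamond p at some successor in {v, w, z, t, n}.
      \Diamond p holds at v, so \Diamond \Diamond p is true at v.
Satisfying worlds: {x, y, z, m, n}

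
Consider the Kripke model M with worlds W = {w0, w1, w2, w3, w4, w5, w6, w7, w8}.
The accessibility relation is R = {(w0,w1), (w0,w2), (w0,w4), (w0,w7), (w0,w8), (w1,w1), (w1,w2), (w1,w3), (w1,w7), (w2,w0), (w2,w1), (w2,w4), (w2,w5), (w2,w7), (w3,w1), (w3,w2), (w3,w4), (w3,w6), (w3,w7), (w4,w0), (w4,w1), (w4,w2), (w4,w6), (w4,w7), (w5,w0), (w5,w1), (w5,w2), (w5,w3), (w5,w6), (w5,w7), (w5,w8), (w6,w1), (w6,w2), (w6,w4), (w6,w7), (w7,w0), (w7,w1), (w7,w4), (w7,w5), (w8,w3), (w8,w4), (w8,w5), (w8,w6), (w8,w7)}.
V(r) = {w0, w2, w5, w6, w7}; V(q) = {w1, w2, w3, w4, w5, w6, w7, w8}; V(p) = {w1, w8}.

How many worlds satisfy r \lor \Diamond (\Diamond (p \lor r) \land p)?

8

Recall that \Diamond ψ holds at a world iff ψ holds at some accessible world.
Let φ = r \lor \Diamond (\Diamond (p \lor r) \land p). Evaluate φ at each world:
  w0 (successors {w1, w2, w4, w7, w8}): φ is true.
  w1 (successors {w1, w2, w3, w7}): φ is true.
  w2 (successors {w0, w1, w4, w5, w7}): φ is true.
  w3 (successors {w1, w2, w4, w6, w7}): φ is true.
  w4 (successors {w0, w1, w2, w6, w7}): φ is true.
  w5 (successors {w0, w1, w2, w3, w6, w7, w8}): φ is true.
  w6 (successors {w1, w2, w4, w7}): φ is true.
  w7 (successors {w0, w1, w4, w5}): φ is true.
  w8 (successors {w3, w4, w5, w6, w7}): φ is false.
For instance, at w0:
  At w0: r is true, \Diamond (\Diamond (p \lor r) \land p) is true, so r \lor \Diamond (\Diamond (p \lor r) \land p) is true.
    At w0: \Diamond (\Diamond (p \lor r) \land p) requires \Diamond (p \lor r) \land p at some successor in {w1, w2, w4, w7, w8}.
      \Diamond (p \lor r) \land p holds at w1, so \Diamond (\Diamond (p \lor r) \land p) is true at w0.
Satisfying worlds: {w0, w1, w2, w3, w4, w5, w6, w7}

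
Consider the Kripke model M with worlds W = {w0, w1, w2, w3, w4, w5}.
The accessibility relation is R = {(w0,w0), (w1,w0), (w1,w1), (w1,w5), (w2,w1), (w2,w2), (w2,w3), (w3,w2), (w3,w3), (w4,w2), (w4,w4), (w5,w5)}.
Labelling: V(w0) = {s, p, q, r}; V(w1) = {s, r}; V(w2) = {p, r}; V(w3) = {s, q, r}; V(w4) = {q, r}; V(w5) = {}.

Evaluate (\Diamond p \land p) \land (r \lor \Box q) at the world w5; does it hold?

At w5: \Diamond p \land p is false, r \lor \Box q is false, so (\Diamond p \land p) \land (r \lor \Box q) is false.
  At w5: \Diamond p is false, p is false, so \Diamond p \land p is false.
    At w5: \Diamond p requires p at some successor in {w5}.
      At w5: p is false.
    So \Diamond p is false at w5.
  At w5: r is false, \Box q is false, so r \lor \Box q is false.
    At w5: \Box q requires q at every successor {w5}.
      q fails at w5, so \Box q is false at w5.

No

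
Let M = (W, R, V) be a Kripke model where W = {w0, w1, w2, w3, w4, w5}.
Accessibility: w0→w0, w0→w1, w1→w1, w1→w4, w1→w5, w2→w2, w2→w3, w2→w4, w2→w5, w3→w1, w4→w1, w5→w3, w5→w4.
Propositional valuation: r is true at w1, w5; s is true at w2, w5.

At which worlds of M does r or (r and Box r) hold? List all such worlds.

Let φ = r or (r and Box r). Evaluate φ at each world:
  w0 (successors {w0, w1}): φ is false.
  w1 (successors {w1, w4, w5}): φ is true.
  w2 (successors {w2, w3, w4, w5}): φ is false.
  w3 (successors {w1}): φ is false.
  w4 (successors {w1}): φ is false.
  w5 (successors {w3, w4}): φ is true.
For instance, at w0:
  At w0: r is false, r and Box r is false, so r or (r and Box r) is false.
    At w0: r is false, Box r is false, so r and Box r is false.
      At w0: Box r requires r at every successor {w0, w1}.
        r fails at w0, so Box r is false at w0.
Satisfying worlds: {w1, w5}

w1, w5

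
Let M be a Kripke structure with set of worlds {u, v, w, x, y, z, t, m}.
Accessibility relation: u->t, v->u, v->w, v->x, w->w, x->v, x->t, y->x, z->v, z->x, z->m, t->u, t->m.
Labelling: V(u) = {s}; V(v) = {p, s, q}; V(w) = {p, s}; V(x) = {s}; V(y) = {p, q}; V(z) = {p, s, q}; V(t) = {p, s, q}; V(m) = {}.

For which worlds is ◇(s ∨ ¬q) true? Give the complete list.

u, v, w, x, y, z, t

Let φ = ◇(s ∨ ¬q). Evaluate φ at each world:
  u (successors {t}): φ is true.
  v (successors {u, w, x}): φ is true.
  w (successors {w}): φ is true.
  x (successors {v, t}): φ is true.
  y (successors {x}): φ is true.
  z (successors {v, x, m}): φ is true.
  t (successors {u, m}): φ is true.
  m (successors ∅): φ is false.
For instance, at y:
  At y: ◇(s ∨ ¬q) requires s ∨ ¬q at some successor in {x}.
    s ∨ ¬q holds at x, so ◇(s ∨ ¬q) is true at y.
Satisfying worlds: {u, v, w, x, y, z, t}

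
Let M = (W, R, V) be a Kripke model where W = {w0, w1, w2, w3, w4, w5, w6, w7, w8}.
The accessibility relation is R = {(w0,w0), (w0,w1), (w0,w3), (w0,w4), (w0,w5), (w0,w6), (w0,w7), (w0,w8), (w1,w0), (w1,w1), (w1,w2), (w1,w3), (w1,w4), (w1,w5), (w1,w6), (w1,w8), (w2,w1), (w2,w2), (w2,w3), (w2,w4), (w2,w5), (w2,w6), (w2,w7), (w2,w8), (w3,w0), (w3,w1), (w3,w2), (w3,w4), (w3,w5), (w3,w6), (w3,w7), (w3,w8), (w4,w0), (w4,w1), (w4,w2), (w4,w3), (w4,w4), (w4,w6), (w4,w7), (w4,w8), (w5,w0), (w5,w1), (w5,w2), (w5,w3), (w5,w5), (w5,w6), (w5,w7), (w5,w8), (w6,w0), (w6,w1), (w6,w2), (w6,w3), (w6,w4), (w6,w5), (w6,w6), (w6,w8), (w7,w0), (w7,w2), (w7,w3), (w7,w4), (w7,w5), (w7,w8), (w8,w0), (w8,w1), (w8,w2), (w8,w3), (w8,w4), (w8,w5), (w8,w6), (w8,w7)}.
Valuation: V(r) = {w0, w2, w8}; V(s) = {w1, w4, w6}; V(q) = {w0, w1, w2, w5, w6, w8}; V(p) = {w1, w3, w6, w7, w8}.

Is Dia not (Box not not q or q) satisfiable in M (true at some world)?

Recall that Box ψ holds at a world iff ψ holds at every accessible world, and Dia ψ holds iff ψ holds at some accessible world.
Let φ = Dia not (Box not not q or q). Evaluate φ at each world:
  w0 (successors {w0, w1, w3, w4, w5, w6, w7, w8}): φ is true.
  w1 (successors {w0, w1, w2, w3, w4, w5, w6, w8}): φ is true.
  w2 (successors {w1, w2, w3, w4, w5, w6, w7, w8}): φ is true.
  w3 (successors {w0, w1, w2, w4, w5, w6, w7, w8}): φ is true.
  w4 (successors {w0, w1, w2, w3, w4, w6, w7, w8}): φ is true.
  w5 (successors {w0, w1, w2, w3, w5, w6, w7, w8}): φ is true.
  w6 (successors {w0, w1, w2, w3, w4, w5, w6, w8}): φ is true.
  w7 (successors {w0, w2, w3, w4, w5, w8}): φ is true.
  w8 (successors {w0, w1, w2, w3, w4, w5, w6, w7}): φ is true.
Detail at w0 (witness):
  At w0: Dia not (Box not not q or q) requires not (Box not not q or q) at some successor in {w0, w1, w3, w4, w5, w6, w7, w8}.
    not (Box not not q or q) holds at w3, so Dia not (Box not not q or q) is true at w0.
      At w3: Box not not q or q is false, so not (Box not not q or q) is true.

Yes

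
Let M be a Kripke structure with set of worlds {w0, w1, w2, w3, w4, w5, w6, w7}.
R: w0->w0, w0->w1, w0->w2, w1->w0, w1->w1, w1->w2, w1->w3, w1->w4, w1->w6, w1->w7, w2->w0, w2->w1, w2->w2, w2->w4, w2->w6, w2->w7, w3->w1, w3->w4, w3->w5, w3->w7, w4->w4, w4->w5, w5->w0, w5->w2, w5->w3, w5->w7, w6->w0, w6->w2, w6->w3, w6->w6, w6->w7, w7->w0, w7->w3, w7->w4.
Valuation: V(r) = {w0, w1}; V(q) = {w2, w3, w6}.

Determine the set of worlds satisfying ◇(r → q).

Let φ = ◇(r → q). Evaluate φ at each world:
  w0 (successors {w0, w1, w2}): φ is true.
  w1 (successors {w0, w1, w2, w3, w4, w6, w7}): φ is true.
  w2 (successors {w0, w1, w2, w4, w6, w7}): φ is true.
  w3 (successors {w1, w4, w5, w7}): φ is true.
  w4 (successors {w4, w5}): φ is true.
  w5 (successors {w0, w2, w3, w7}): φ is true.
  w6 (successors {w0, w2, w3, w6, w7}): φ is true.
  w7 (successors {w0, w3, w4}): φ is true.
For instance, at w2:
  At w2: ◇(r → q) requires r → q at some successor in {w0, w1, w2, w4, w6, w7}.
    r → q holds at w2, so ◇(r → q) is true at w2.
Satisfying worlds: {w0, w1, w2, w3, w4, w5, w6, w7}

w0, w1, w2, w3, w4, w5, w6, w7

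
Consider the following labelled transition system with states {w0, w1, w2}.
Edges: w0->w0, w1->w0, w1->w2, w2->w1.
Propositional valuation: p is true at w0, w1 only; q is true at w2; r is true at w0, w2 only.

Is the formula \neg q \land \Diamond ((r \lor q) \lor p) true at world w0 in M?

At w0: \neg q is true, \Diamond ((r \lor q) \lor p) is true, so \neg q \land \Diamond ((r \lor q) \lor p) is true.
  At w0: \Diamond ((r \lor q) \lor p) requires (r \lor q) \lor p at some successor in {w0}.
    (r \lor q) \lor p holds at w0, so \Diamond ((r \lor q) \lor p) is true at w0.

Yes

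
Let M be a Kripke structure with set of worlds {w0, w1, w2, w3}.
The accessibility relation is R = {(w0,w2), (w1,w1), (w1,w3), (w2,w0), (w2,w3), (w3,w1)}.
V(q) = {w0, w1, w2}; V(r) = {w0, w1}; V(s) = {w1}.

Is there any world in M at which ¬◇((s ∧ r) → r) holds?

Let φ = ¬◇((s ∧ r) → r). Evaluate φ at each world:
  w0 (successors {w2}): φ is false.
  w1 (successors {w1, w3}): φ is false.
  w2 (successors {w0, w3}): φ is false.
  w3 (successors {w1}): φ is false.
For instance, at w3:
  At w3: ◇((s ∧ r) → r) is true, so ¬◇((s ∧ r) → r) is false.
    At w3: ◇((s ∧ r) → r) requires (s ∧ r) → r at some successor in {w1}.
      (s ∧ r) → r holds at w1, so ◇((s ∧ r) → r) is true at w3.

No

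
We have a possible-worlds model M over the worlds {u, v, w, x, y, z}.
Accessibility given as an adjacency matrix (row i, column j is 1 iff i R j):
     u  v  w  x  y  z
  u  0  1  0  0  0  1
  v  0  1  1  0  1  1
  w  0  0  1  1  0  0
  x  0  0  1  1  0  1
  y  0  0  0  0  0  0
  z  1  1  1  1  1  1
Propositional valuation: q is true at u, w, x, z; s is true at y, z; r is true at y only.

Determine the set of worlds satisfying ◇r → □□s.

Let φ = ◇r → □□s. Evaluate φ at each world:
  u (successors {v, z}): φ is true.
  v (successors {v, w, y, z}): φ is false.
  w (successors {w, x}): φ is true.
  x (successors {w, x, z}): φ is true.
  y (successors ∅): φ is true.
  z (successors {u, v, w, x, y, z}): φ is false.
For instance, at v:
  At v: ◇r is true, □□s is false, so ◇r → □□s is false.
    At v: ◇r requires r at some successor in {v, w, y, z}.
      r holds at y, so ◇r is true at v.
    At v: □□s requires □s at every successor {v, w, y, z}.
      □s fails at v, so □□s is false at v.
Satisfying worlds: {u, w, x, y}

u, w, x, y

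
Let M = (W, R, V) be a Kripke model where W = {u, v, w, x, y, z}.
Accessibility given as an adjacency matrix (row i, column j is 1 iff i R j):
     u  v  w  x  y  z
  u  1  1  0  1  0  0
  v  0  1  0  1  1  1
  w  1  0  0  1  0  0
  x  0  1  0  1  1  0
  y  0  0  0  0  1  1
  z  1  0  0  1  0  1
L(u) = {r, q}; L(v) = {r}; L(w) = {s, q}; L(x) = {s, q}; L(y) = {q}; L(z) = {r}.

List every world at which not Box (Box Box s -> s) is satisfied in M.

Recall that Box ψ holds at a world iff ψ holds at every accessible world, and Dia ψ holds iff ψ holds at some accessible world.
Let φ = not Box (Box Box s -> s). Evaluate φ at each world:
  u (successors {u, v, x}): φ is false.
  v (successors {v, x, y, z}): φ is false.
  w (successors {u, x}): φ is false.
  x (successors {v, x, y}): φ is false.
  y (successors {y, z}): φ is false.
  z (successors {u, x, z}): φ is false.
For instance, at w:
  At w: Box (Box Box s -> s) is true, so not Box (Box Box s -> s) is false.
    At w: Box (Box Box s -> s) requires Box Box s -> s at every successor {u, x}.
      At u: Box Box s -> s is true.
      At x: Box Box s -> s is true.
    So Box (Box Box s -> s) is true at w.
Satisfying worlds: none.

none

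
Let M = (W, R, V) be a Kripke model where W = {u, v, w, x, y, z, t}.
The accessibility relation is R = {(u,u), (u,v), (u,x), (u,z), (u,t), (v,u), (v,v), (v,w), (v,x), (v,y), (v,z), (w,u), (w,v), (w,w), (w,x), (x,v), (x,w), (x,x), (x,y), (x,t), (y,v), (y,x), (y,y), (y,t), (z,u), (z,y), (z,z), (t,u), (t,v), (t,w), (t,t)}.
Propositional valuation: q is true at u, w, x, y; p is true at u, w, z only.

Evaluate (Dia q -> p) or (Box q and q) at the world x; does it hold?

No

At x: Dia q -> p is false, Box q and q is false, so (Dia q -> p) or (Box q and q) is false.
  At x: Dia q is true, p is false, so Dia q -> p is false.
    At x: Dia q requires q at some successor in {v, w, x, y, t}.
      q holds at w, so Dia q is true at x.
  At x: Box q is false, q is true, so Box q and q is false.
    At x: Box q requires q at every successor {v, w, x, y, t}.
      q fails at v, so Box q is false at x.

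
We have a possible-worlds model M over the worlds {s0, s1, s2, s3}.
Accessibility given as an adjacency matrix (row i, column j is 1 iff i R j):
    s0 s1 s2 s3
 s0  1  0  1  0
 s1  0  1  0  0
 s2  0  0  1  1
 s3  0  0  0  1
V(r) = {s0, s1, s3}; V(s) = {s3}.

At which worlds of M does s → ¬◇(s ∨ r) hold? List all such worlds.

Let φ = s → ¬◇(s ∨ r). Evaluate φ at each world:
  s0 (successors {s0, s2}): φ is true.
  s1 (successors {s1}): φ is true.
  s2 (successors {s2, s3}): φ is true.
  s3 (successors {s3}): φ is false.
For instance, at s1:
  At s1: s is false, ¬◇(s ∨ r) is false, so s → ¬◇(s ∨ r) is true.
    At s1: ◇(s ∨ r) is true, so ¬◇(s ∨ r) is false.
      At s1: ◇(s ∨ r) requires s ∨ r at some successor in {s1}.
        s ∨ r holds at s1, so ◇(s ∨ r) is true at s1.
Satisfying worlds: {s0, s1, s2}

s0, s1, s2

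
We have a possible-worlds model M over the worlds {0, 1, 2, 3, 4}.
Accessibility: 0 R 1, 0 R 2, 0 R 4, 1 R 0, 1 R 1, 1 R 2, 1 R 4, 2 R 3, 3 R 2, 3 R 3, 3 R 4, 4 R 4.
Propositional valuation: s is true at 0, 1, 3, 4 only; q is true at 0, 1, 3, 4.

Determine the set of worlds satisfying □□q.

Let φ = □□q. Evaluate φ at each world:
  0 (successors {1, 2, 4}): φ is false.
  1 (successors {0, 1, 2, 4}): φ is false.
  2 (successors {3}): φ is false.
  3 (successors {2, 3, 4}): φ is false.
  4 (successors {4}): φ is true.
For instance, at 1:
  At 1: □□q requires □q at every successor {0, 1, 2, 4}.
    □q fails at 0, so □□q is false at 1.
      At 0: □q requires q at every successor {1, 2, 4}.
        q fails at 2, so □q is false at 0.
Satisfying worlds: {4}

4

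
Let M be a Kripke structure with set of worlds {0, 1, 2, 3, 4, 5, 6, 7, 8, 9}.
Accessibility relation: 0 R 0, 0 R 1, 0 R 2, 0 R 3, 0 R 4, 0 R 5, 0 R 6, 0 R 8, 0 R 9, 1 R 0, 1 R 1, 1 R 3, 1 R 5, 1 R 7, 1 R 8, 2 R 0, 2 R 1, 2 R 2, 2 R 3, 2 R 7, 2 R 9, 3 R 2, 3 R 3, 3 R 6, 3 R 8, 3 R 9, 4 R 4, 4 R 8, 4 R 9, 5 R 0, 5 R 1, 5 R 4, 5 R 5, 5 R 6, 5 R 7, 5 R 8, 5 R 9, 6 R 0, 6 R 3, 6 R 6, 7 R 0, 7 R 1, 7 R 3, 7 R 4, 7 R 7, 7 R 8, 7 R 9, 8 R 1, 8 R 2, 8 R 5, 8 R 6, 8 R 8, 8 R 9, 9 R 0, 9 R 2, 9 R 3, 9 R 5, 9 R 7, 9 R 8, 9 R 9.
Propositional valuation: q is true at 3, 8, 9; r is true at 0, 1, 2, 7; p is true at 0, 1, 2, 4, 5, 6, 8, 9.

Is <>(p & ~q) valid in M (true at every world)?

Recall that <>ψ holds at a world iff ψ holds at some accessible world.
Let φ = <>(p & ~q). Evaluate φ at each world:
  0 (successors {0, 1, 2, 3, 4, 5, 6, 8, 9}): φ is true.
  1 (successors {0, 1, 3, 5, 7, 8}): φ is true.
  2 (successors {0, 1, 2, 3, 7, 9}): φ is true.
  3 (successors {2, 3, 6, 8, 9}): φ is true.
  4 (successors {4, 8, 9}): φ is true.
  5 (successors {0, 1, 4, 5, 6, 7, 8, 9}): φ is true.
  6 (successors {0, 3, 6}): φ is true.
  7 (successors {0, 1, 3, 4, 7, 8, 9}): φ is true.
  8 (successors {1, 2, 5, 6, 8, 9}): φ is true.
  9 (successors {0, 2, 3, 5, 7, 8, 9}): φ is true.
For instance, at 4:
  At 4: <>(p & ~q) requires p & ~q at some successor in {4, 8, 9}.
    p & ~q holds at 4, so <>(p & ~q) is true at 4.

Yes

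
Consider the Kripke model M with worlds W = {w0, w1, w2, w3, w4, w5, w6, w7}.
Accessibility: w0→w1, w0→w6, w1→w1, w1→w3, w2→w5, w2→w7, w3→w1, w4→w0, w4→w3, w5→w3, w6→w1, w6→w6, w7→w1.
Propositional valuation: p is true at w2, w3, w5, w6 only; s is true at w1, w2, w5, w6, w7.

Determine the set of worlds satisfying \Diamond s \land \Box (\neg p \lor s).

Let φ = \Diamond s \land \Box (\neg p \lor s). Evaluate φ at each world:
  w0 (successors {w1, w6}): φ is true.
  w1 (successors {w1, w3}): φ is false.
  w2 (successors {w5, w7}): φ is true.
  w3 (successors {w1}): φ is true.
  w4 (successors {w0, w3}): φ is false.
  w5 (successors {w3}): φ is false.
  w6 (successors {w1, w6}): φ is true.
  w7 (successors {w1}): φ is true.
For instance, at w7:
  At w7: \Diamond s is true, \Box (\neg p \lor s) is true, so \Diamond s \land \Box (\neg p \lor s) is true.
    At w7: \Diamond s requires s at some successor in {w1}.
      s holds at w1, so \Diamond s is true at w7.
    At w7: \Box (\neg p \lor s) requires \neg p \lor s at every successor {w1}.
      At w1: \neg p \lor s is true.
    So \Box (\neg p \lor s) is true at w7.
Satisfying worlds: {w0, w2, w3, w6, w7}

w0, w2, w3, w6, w7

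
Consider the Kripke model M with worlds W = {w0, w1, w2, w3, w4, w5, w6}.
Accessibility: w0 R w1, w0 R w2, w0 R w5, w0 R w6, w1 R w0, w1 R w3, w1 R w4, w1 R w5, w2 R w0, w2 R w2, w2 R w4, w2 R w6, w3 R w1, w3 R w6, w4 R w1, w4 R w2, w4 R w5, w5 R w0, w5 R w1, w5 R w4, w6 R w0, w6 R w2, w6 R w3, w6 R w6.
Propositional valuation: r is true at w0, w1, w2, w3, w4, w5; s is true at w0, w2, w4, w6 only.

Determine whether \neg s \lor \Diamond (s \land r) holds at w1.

At w1: \neg s is true, \Diamond (s \land r) is true, so \neg s \lor \Diamond (s \land r) is true.
  At w1: \Diamond (s \land r) requires s \land r at some successor in {w0, w3, w4, w5}.
    s \land r holds at w0, so \Diamond (s \land r) is true at w1.

Yes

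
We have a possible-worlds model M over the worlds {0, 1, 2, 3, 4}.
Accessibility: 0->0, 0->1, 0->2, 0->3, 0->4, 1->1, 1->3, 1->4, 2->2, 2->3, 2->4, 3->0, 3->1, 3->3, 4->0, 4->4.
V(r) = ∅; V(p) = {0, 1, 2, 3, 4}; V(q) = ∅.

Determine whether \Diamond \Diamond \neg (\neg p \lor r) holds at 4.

At 4: \Diamond \Diamond \neg (\neg p \lor r) requires \Diamond \neg (\neg p \lor r) at some successor in {0, 4}.
  \Diamond \neg (\neg p \lor r) holds at 0, so \Diamond \Diamond \neg (\neg p \lor r) is true at 4.
    At 0: \Diamond \neg (\neg p \lor r) requires \neg (\neg p \lor r) at some successor in {0, 1, 2, 3, 4}.
      \neg (\neg p \lor r) holds at 0, so \Diamond \neg (\neg p \lor r) is true at 0.

Yes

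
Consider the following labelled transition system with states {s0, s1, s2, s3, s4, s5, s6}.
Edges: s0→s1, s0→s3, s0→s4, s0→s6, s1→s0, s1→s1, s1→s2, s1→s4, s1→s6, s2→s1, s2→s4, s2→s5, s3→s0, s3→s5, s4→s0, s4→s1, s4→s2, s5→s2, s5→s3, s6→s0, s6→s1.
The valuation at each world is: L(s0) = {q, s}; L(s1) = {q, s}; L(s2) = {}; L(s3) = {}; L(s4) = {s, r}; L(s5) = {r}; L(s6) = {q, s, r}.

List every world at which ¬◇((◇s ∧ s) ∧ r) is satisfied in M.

Recall that ◇ψ holds at a world iff ψ holds at some accessible world.
Let φ = ¬◇((◇s ∧ s) ∧ r). Evaluate φ at each world:
  s0 (successors {s1, s3, s4, s6}): φ is false.
  s1 (successors {s0, s1, s2, s4, s6}): φ is false.
  s2 (successors {s1, s4, s5}): φ is false.
  s3 (successors {s0, s5}): φ is true.
  s4 (successors {s0, s1, s2}): φ is true.
  s5 (successors {s2, s3}): φ is true.
  s6 (successors {s0, s1}): φ is true.
For instance, at s1:
  At s1: ◇((◇s ∧ s) ∧ r) is true, so ¬◇((◇s ∧ s) ∧ r) is false.
    At s1: ◇((◇s ∧ s) ∧ r) requires (◇s ∧ s) ∧ r at some successor in {s0, s1, s2, s4, s6}.
      (◇s ∧ s) ∧ r holds at s4, so ◇((◇s ∧ s) ∧ r) is true at s1.
Satisfying worlds: {s3, s4, s5, s6}

s3, s4, s5, s6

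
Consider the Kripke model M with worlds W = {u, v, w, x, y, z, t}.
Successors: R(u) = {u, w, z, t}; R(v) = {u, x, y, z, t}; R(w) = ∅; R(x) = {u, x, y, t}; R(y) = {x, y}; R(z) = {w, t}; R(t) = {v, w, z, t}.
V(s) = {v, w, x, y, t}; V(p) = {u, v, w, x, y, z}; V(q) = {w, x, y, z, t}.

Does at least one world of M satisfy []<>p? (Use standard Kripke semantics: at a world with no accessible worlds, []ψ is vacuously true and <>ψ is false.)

Yes

Let φ = []<>p. Evaluate φ at each world:
  u (successors {u, w, z, t}): φ is false.
  v (successors {u, x, y, z, t}): φ is true.
  w (successors ∅): φ is true.
  x (successors {u, x, y, t}): φ is true.
  y (successors {x, y}): φ is true.
  z (successors {w, t}): φ is false.
  t (successors {v, w, z, t}): φ is false.
Detail at v (witness):
  At v: []<>p requires <>p at every successor {u, x, y, z, t}.
    At u: <>p is true.
    At x: <>p is true.
    At y: <>p is true.
    At z: <>p is true.
    At t: <>p is true.
  So []<>p is true at v.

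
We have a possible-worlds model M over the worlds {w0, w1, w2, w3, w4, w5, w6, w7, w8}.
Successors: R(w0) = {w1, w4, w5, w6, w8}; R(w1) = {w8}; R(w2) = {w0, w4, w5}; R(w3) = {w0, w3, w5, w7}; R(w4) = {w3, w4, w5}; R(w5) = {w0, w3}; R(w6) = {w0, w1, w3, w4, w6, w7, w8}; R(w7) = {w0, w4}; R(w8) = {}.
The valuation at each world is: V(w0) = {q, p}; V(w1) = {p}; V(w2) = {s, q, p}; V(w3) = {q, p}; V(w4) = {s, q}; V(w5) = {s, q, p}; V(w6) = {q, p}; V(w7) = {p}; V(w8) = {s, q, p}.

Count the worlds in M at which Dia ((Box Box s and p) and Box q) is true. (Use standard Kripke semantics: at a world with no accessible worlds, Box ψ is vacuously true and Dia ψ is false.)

Let φ = Dia ((Box Box s and p) and Box q). Evaluate φ at each world:
  w0 (successors {w1, w4, w5, w6, w8}): φ is true.
  w1 (successors {w8}): φ is true.
  w2 (successors {w0, w4, w5}): φ is false.
  w3 (successors {w0, w3, w5, w7}): φ is false.
  w4 (successors {w3, w4, w5}): φ is false.
  w5 (successors {w0, w3}): φ is false.
  w6 (successors {w0, w1, w3, w4, w6, w7, w8}): φ is true.
  w7 (successors {w0, w4}): φ is false.
  w8 (successors ∅): φ is false.
For instance, at w5:
  At w5: Dia ((Box Box s and p) and Box q) requires (Box Box s and p) and Box q at some successor in {w0, w3}.
    At w0: (Box Box s and p) and Box q is false.
    At w3: (Box Box s and p) and Box q is false.
  So Dia ((Box Box s and p) and Box q) is false at w5.
Satisfying worlds: {w0, w1, w6}

3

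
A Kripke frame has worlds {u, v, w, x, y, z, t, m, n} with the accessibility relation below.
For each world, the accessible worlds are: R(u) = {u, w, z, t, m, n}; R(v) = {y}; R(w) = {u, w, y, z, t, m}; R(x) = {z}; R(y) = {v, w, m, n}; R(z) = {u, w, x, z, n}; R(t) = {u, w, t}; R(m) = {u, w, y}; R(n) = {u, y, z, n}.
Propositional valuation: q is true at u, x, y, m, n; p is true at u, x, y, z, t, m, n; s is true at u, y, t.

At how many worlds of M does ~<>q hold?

1

Let φ = ~<>q. Evaluate φ at each world:
  u (successors {u, w, z, t, m, n}): φ is false.
  v (successors {y}): φ is false.
  w (successors {u, w, y, z, t, m}): φ is false.
  x (successors {z}): φ is true.
  y (successors {v, w, m, n}): φ is false.
  z (successors {u, w, x, z, n}): φ is false.
  t (successors {u, w, t}): φ is false.
  m (successors {u, w, y}): φ is false.
  n (successors {u, y, z, n}): φ is false.
For instance, at y:
  At y: <>q is true, so ~<>q is false.
    At y: <>q requires q at some successor in {v, w, m, n}.
      q holds at m, so <>q is true at y.
Satisfying worlds: {x}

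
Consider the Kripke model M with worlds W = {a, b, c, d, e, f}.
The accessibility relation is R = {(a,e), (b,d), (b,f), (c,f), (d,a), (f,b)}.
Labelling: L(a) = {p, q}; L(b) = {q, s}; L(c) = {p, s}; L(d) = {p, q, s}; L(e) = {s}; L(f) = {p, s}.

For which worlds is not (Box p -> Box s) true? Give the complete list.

Let φ = not (Box p -> Box s). Evaluate φ at each world:
  a (successors {e}): φ is false.
  b (successors {d, f}): φ is false.
  c (successors {f}): φ is false.
  d (successors {a}): φ is true.
  e (successors ∅): φ is false.
  f (successors {b}): φ is false.
For instance, at d:
  At d: Box p -> Box s is false, so not (Box p -> Box s) is true.
    At d: Box p is true, Box s is false, so Box p -> Box s is false.
      At d: Box p requires p at every successor {a}.
        At a: p is true.
      So Box p is true at d.
      At d: Box s requires s at every successor {a}.
        s fails at a, so Box s is false at d.
Satisfying worlds: {d}

d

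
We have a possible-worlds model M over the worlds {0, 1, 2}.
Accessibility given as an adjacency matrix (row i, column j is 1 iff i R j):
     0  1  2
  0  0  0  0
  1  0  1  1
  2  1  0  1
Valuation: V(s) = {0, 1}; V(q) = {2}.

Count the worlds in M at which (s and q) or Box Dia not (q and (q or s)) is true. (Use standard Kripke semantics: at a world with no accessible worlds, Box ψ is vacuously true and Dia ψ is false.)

2

Recall that Box ψ holds at a world iff ψ holds at every accessible world, and Dia ψ holds iff ψ holds at some accessible world.
Let φ = (s and q) or Box Dia not (q and (q or s)). Evaluate φ at each world:
  0 (successors ∅): φ is true.
  1 (successors {1, 2}): φ is true.
  2 (successors {0, 2}): φ is false.
For instance, at 1:
  At 1: s and q is false, Box Dia not (q and (q or s)) is true, so (s and q) or Box Dia not (q and (q or s)) is true.
    At 1: Box Dia not (q and (q or s)) requires Dia not (q and (q or s)) at every successor {1, 2}.
      At 1: Dia not (q and (q or s)) is true.
      At 2: Dia not (q and (q or s)) is true.
    So Box Dia not (q and (q or s)) is true at 1.
Satisfying worlds: {0, 1}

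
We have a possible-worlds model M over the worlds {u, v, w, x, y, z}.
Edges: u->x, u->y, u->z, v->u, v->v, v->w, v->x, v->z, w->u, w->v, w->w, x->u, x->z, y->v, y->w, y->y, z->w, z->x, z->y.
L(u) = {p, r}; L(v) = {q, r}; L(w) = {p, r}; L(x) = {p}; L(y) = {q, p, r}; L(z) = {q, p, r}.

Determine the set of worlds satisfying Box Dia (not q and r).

Let φ = Box Dia (not q and r). Evaluate φ at each world:
  u (successors {x, y, z}): φ is true.
  v (successors {u, v, w, x, z}): φ is false.
  w (successors {u, v, w}): φ is false.
  x (successors {u, z}): φ is false.
  y (successors {v, w, y}): φ is true.
  z (successors {w, x, y}): φ is true.
For instance, at v:
  At v: Box Dia (not q and r) requires Dia (not q and r) at every successor {u, v, w, x, z}.
    Dia (not q and r) fails at u, so Box Dia (not q and r) is false at v.
      At u: Dia (not q and r) requires not q and r at some successor in {x, y, z}.
        At x: not q and r is false.
        At y: not q and r is false.
        At z: not q and r is false.
      So Dia (not q and r) is false at u.
Satisfying worlds: {u, y, z}

u, y, z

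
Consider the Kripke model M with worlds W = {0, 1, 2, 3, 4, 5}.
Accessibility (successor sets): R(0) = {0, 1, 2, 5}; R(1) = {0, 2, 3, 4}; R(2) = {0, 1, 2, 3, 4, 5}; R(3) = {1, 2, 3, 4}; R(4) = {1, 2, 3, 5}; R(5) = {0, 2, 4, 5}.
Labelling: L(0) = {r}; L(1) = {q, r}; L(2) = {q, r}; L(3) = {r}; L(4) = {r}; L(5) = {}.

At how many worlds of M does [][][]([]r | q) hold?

0

Let φ = [][][]([]r | q). Evaluate φ at each world:
  0 (successors {0, 1, 2, 5}): φ is false.
  1 (successors {0, 2, 3, 4}): φ is false.
  2 (successors {0, 1, 2, 3, 4, 5}): φ is false.
  3 (successors {1, 2, 3, 4}): φ is false.
  4 (successors {1, 2, 3, 5}): φ is false.
  5 (successors {0, 2, 4, 5}): φ is false.
For instance, at 5:
  At 5: [][][]([]r | q) requires [][]([]r | q) at every successor {0, 2, 4, 5}.
    [][]([]r | q) fails at 0, so [][][]([]r | q) is false at 5.
      At 0: [][]([]r | q) requires []([]r | q) at every successor {0, 1, 2, 5}.
        []([]r | q) fails at 0, so [][]([]r | q) is false at 0.
Satisfying worlds: none.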